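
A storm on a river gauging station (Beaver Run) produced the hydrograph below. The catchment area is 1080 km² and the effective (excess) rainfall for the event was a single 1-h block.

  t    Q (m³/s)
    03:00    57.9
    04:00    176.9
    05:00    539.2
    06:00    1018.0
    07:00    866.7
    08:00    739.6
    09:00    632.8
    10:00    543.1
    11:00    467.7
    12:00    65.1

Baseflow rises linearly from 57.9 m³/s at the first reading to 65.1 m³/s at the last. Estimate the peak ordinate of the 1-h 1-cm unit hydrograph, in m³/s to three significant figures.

Direct runoff: 0.00, 118.20, 479.70, 957.70, 805.60, 677.70, 570.10, 479.60, 403.40, 0.00 m³/s; ΣQ_DR = 4492 m³/s, peak = 957.70 m³/s.
Runoff depth d = ΣQ_DR·Δt / A = 4492 × 3600 / (1080 km²) = 14.97 mm.
The 1-cm UH is the DRH scaled by (10 mm)/d, so U_p = 957.70 × 10/14.97 = 640 m³/s.

U_p ≈ 640 m³/s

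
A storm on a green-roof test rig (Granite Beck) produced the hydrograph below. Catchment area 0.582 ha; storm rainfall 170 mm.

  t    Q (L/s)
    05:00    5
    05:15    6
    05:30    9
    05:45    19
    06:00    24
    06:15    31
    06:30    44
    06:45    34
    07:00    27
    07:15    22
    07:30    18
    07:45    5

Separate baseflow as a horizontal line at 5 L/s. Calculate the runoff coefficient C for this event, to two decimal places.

ΣQ_DR = 184.0 L/s; V = ΣQ_DR·Δt = 1.656 × 10^5 L.
Runoff depth d = V / A = 28.45 mm.
C = d / P = 28.45 / 170 = 0.17.

C ≈ 0.17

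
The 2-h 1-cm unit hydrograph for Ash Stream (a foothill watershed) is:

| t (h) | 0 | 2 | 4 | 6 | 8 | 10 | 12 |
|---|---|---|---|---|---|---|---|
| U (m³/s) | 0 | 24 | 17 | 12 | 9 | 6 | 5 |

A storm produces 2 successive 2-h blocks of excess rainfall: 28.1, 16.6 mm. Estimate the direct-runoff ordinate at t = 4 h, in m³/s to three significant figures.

Q ≈ 87.6 m³/s

By discrete convolution, Q_j = Σ (P_i / 10 mm) · U_{j−i}.
At t = 4 h (j=2): Q = (28.1/10)·17 + (16.6/10)·24 = 87.6 m³/s.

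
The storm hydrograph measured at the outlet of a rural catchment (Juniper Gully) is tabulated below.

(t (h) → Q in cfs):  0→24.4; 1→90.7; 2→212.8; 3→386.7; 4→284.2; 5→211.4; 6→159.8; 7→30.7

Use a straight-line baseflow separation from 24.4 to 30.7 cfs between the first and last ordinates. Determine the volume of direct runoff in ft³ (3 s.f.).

V ≈ 4.25 × 10^6 ft³

Direct-runoff ordinates (Q − Q_b): 0.00, 65.40, 186.60, 359.60, 256.20, 182.50, 130.00, 0.00 cfs.
ΣQ_DR = 1180 cfs.
With Δt = 1 h = 3600 s, V = ΣQ_DR · Δt = 1180 × 3600 = 4.25 × 10^6 ft³.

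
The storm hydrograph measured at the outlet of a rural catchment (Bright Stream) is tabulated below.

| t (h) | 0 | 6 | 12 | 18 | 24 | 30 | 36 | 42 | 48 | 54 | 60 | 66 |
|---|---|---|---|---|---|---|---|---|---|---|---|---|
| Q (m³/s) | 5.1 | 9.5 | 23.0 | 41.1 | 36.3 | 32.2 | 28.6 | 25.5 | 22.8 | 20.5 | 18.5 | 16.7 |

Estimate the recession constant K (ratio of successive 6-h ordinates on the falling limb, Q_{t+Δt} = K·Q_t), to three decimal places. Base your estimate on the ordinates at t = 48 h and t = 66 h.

K ≈ 0.901

Using the recession-limb readings at t = 48 h and t = 66 h: Q falls from 22.8 to 16.7 m³/s over 3 intervals.
K = (Q₂/Q₁)^(1/3) = (16.7/22.8)^(1/3) = 0.901.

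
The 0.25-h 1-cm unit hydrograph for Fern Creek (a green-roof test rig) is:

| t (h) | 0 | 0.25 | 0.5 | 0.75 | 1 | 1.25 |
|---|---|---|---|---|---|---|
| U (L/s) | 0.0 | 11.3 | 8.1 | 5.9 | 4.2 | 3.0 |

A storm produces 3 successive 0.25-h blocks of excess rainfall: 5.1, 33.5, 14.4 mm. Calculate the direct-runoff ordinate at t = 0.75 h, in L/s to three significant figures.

By discrete convolution, Q_j = Σ (P_i / 10 mm) · U_{j−i}.
At t = 0.75 h (j=3): Q = (5.1/10)·5.9 + (33.5/10)·8.1 + (14.4/10)·11.3 = 46.4 L/s.

Q ≈ 46.4 L/s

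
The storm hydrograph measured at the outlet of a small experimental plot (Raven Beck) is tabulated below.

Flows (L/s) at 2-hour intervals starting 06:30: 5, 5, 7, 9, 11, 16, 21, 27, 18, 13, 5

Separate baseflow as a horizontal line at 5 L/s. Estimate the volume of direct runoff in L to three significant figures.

V ≈ 5.90 × 10^5 L

Direct-runoff ordinates (Q − Q_b): 0.0, 0.0, 2.0, 4.0, 6.0, 11.0, 16.0, 22.0, 13.0, 8.0, 0.0 L/s.
ΣQ_DR = 82.00 L/s.
With Δt = 2 h = 7200 s, V = ΣQ_DR · Δt = 82.00 × 7200 = 5.90 × 10^5 L.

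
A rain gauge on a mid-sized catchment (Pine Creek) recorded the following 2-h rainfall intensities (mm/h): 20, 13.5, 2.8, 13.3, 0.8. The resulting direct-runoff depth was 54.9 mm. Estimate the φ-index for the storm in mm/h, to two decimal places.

φ ≈ 6.45 mm/h

Only the 3 blocks with intensity above φ contribute runoff: 20, 13.5, 13.3 mm/h.
Σ(I−φ)·Δt = d  ⇒  (20+13.5+13.3 − 3φ)·2 = 54.9
φ = (46.80 − 54.9/2) / 3 = 6.45 mm/h.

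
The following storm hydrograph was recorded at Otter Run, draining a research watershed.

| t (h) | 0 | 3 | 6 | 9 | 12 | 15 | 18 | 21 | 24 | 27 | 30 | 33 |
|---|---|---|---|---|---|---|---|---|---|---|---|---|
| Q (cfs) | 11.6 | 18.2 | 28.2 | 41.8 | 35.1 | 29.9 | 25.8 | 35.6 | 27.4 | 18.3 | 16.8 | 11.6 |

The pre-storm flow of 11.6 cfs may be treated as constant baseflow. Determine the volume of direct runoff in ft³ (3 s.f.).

V ≈ 1.74 × 10^6 ft³

Direct-runoff ordinates (Q − Q_b): 0.0, 6.6, 16.6, 30.2, 23.5, 18.3, 14.2, 24.0, 15.8, 6.7, 5.2, 0.0 cfs.
ΣQ_DR = 161.1 cfs.
With Δt = 3 h = 10800 s, V = ΣQ_DR · Δt = 161.1 × 10800 = 1.74 × 10^6 ft³.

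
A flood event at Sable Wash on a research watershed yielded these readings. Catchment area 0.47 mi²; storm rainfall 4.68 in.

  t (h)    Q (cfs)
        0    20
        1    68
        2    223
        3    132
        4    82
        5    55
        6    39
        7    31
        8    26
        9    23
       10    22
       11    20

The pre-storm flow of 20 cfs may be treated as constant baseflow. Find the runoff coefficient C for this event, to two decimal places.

C ≈ 0.35

ΣQ_DR = 501.0 cfs; V = ΣQ_DR·Δt = 1.804 × 10^6 ft³.
Runoff depth d = V / A = 1.652 in.
C = d / P = 1.652 / 4.68 = 0.35.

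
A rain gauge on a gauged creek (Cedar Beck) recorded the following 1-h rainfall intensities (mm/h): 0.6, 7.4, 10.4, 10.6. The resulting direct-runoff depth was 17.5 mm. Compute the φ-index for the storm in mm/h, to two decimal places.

Only the 3 blocks with intensity above φ contribute runoff: 7.4, 10.4, 10.6 mm/h.
Σ(I−φ)·Δt = d  ⇒  (7.4+10.4+10.6 − 3φ)·1 = 17.5
φ = (28.40 − 17.5/1) / 3 = 3.63 mm/h.

φ ≈ 3.63 mm/h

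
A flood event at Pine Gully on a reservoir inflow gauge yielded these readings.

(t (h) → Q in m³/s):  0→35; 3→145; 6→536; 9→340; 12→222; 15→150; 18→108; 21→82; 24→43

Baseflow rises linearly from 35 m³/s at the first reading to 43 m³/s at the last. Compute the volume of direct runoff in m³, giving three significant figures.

Direct-runoff ordinates (Q − Q_b): 0.00, 109.00, 499.00, 302.00, 183.00, 110.00, 67.00, 40.00, 0.00 m³/s.
ΣQ_DR = 1310 m³/s.
With Δt = 3 h = 10800 s, V = ΣQ_DR · Δt = 1310 × 10800 = 1.41 × 10^7 m³.

V ≈ 1.41 × 10^7 m³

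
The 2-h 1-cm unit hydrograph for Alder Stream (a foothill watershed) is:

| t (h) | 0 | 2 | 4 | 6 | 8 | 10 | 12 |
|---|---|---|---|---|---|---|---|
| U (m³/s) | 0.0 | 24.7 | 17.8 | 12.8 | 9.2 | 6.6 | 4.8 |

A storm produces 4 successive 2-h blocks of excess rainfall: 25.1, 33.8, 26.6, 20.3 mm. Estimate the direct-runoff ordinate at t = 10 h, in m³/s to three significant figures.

By discrete convolution, Q_j = Σ (P_i / 10 mm) · U_{j−i}.
At t = 10 h (j=5): Q = (25.1/10)·6.6 + (33.8/10)·9.2 + (26.6/10)·12.8 + (20.3/10)·17.8 = 118 m³/s.

Q ≈ 118 m³/s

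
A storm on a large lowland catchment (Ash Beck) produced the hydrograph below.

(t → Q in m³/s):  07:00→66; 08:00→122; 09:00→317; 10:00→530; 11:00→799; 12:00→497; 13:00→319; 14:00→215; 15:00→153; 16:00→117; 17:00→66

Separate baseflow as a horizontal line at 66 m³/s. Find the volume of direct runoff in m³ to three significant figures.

Direct-runoff ordinates (Q − Q_b): 0.0, 56.0, 251.0, 464.0, 733.0, 431.0, 253.0, 149.0, 87.0, 51.0, 0.0 m³/s.
ΣQ_DR = 2475 m³/s.
With Δt = 1 h = 3600 s, V = ΣQ_DR · Δt = 2475 × 3600 = 8.91 × 10^6 m³.

V ≈ 8.91 × 10^6 m³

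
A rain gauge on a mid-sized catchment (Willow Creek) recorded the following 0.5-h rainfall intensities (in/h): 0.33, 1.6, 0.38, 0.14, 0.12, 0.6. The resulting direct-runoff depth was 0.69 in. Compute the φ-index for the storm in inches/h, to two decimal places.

Only the 2 blocks with intensity above φ contribute runoff: 1.6, 0.6 in/h.
Σ(I−φ)·Δt = d  ⇒  (1.6+0.6 − 2φ)·0.5 = 0.69
φ = (2.200 − 0.69/0.5) / 2 = 0.41 in/h.

φ ≈ 0.41 in/h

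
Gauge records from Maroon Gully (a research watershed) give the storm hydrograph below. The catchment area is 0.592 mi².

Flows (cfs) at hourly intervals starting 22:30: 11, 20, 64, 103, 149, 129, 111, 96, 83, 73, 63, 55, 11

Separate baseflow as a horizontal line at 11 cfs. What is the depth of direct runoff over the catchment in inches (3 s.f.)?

Direct runoff: 0.0, 9.0, 53.0, 92.0, 138.0, 118.0, 100.0, 85.0, 72.0, 62.0, 52.0, 44.0, 0.0 cfs; ΣQ_DR = 825.0 cfs.
V = ΣQ_DR · Δt = 825.0 × 3600 s = 2.970 × 10^6 ft³.
Over A = 0.592 mi², depth = V / A = 2.16 in.

d ≈ 2.16 in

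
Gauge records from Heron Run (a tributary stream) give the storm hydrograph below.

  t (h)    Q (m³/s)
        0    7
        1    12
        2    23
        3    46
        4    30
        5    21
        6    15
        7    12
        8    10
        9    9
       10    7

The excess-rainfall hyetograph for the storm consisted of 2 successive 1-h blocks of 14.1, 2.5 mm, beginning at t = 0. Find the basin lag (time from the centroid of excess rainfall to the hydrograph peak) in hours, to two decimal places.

Centroid of excess rainfall: t_c = Σ P_i·t̄_i / ΣP_i = 0.6506 h (block centres at 0.5, 1.5 h).
Hydrograph peak occurs at t = 3 h, so basin lag t_L = 3 − 0.6506 = 2.35 h.

t_L ≈ 2.35 h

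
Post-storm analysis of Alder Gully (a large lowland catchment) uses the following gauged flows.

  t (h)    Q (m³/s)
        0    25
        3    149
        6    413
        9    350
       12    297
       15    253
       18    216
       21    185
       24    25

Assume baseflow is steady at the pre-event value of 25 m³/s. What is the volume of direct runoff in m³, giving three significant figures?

Direct-runoff ordinates (Q − Q_b): 0.0, 124.0, 388.0, 325.0, 272.0, 228.0, 191.0, 160.0, 0.0 m³/s.
ΣQ_DR = 1688 m³/s.
With Δt = 3 h = 10800 s, V = ΣQ_DR · Δt = 1688 × 10800 = 1.82 × 10^7 m³.

V ≈ 1.82 × 10^7 m³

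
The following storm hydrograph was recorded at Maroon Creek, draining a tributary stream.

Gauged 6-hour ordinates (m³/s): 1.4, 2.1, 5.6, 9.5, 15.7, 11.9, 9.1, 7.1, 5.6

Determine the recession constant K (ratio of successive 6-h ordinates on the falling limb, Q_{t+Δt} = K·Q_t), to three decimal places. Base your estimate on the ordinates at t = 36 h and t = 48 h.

Using the recession-limb readings at t = 36 h and t = 48 h: Q falls from 9.1 to 5.6 m³/s over 2 intervals.
K = (Q₂/Q₁)^(1/2) = (5.6/9.1)^(1/2) = 0.784.

K ≈ 0.784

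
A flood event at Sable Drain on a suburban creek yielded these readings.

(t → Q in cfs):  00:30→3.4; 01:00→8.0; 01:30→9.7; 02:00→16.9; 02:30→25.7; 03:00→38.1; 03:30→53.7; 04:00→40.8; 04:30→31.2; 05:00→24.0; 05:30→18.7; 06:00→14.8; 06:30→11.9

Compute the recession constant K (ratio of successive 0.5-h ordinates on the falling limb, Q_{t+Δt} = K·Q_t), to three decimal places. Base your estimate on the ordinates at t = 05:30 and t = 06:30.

Using the recession-limb readings at t = 05:30 and t = 06:30: Q falls from 18.7 to 11.9 cfs over 2 intervals.
K = (Q₂/Q₁)^(1/2) = (11.9/18.7)^(1/2) = 0.798.

K ≈ 0.798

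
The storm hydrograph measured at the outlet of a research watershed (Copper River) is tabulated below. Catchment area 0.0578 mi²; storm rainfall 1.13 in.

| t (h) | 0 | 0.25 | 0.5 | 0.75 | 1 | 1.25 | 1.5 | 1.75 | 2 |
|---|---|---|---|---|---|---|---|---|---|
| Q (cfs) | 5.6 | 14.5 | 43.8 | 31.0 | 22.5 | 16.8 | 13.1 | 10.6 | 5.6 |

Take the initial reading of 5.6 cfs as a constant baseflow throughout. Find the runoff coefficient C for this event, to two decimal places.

C ≈ 0.67

ΣQ_DR = 113.1 cfs; V = ΣQ_DR·Δt = 1.018 × 10^5 ft³.
Runoff depth d = V / A = 0.7580 in.
C = d / P = 0.7580 / 1.13 = 0.67.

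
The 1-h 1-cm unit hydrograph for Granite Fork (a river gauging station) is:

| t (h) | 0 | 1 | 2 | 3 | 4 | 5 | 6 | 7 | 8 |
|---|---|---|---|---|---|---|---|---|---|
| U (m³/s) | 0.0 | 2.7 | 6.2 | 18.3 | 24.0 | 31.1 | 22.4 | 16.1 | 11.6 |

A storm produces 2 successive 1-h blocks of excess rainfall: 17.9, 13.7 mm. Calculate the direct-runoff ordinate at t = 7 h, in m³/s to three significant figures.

By discrete convolution, Q_j = Σ (P_i / 10 mm) · U_{j−i}.
At t = 7 h (j=7): Q = (17.9/10)·16.1 + (13.7/10)·22.4 = 59.5 m³/s.

Q ≈ 59.5 m³/s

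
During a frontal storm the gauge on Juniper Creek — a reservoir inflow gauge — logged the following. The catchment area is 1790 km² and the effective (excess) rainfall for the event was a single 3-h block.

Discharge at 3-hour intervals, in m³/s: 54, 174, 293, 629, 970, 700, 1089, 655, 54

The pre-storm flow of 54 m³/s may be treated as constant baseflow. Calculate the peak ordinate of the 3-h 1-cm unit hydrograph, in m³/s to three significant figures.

Direct runoff: 0.0, 120.0, 239.0, 575.0, 916.0, 646.0, 1035.0, 601.0, 0.0 m³/s; ΣQ_DR = 4132 m³/s, peak = 1035.0 m³/s.
Runoff depth d = ΣQ_DR·Δt / A = 4132 × 10800 / (1790 km²) = 24.93 mm.
The 1-cm UH is the DRH scaled by (10 mm)/d, so U_p = 1035.0 × 10/24.93 = 415 m³/s.

U_p ≈ 415 m³/s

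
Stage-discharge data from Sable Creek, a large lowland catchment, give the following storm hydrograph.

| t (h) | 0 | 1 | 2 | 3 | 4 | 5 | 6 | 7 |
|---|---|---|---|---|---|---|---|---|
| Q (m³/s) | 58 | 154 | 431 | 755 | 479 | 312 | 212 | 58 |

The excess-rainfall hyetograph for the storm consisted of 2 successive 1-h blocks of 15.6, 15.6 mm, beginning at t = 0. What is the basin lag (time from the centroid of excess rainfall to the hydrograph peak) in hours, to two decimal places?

t_L ≈ 2.00 h

Centroid of excess rainfall: t_c = Σ P_i·t̄_i / ΣP_i = 1.0000 h (block centres at 0.5, 1.5 h).
Hydrograph peak occurs at t = 3 h, so basin lag t_L = 3 − 1.0000 = 2.00 h.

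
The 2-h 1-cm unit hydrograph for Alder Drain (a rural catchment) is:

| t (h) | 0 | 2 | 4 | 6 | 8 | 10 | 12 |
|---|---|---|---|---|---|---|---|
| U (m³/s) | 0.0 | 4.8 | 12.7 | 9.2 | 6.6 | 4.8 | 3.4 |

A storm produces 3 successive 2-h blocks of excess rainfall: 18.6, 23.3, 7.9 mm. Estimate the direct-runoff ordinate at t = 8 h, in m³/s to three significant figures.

Q ≈ 43.7 m³/s

By discrete convolution, Q_j = Σ (P_i / 10 mm) · U_{j−i}.
At t = 8 h (j=4): Q = (18.6/10)·6.6 + (23.3/10)·9.2 + (7.9/10)·12.7 = 43.7 m³/s.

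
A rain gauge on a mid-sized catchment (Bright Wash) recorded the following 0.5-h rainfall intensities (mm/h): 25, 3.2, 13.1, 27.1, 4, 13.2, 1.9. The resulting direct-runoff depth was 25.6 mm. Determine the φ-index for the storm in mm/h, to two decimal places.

φ ≈ 6.80 mm/h

Only the 4 blocks with intensity above φ contribute runoff: 25, 13.1, 27.1, 13.2 mm/h.
Σ(I−φ)·Δt = d  ⇒  (25+13.1+27.1+13.2 − 4φ)·0.5 = 25.6
φ = (78.40 − 25.6/0.5) / 4 = 6.80 mm/h.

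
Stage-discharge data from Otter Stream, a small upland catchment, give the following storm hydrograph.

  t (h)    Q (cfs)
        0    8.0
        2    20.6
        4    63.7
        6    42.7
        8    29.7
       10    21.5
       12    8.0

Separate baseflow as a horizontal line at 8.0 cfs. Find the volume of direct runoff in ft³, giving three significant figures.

V ≈ 9.95 × 10^5 ft³

Direct-runoff ordinates (Q − Q_b): 0.0, 12.6, 55.7, 34.7, 21.7, 13.5, 0.0 cfs.
ΣQ_DR = 138.2 cfs.
With Δt = 2 h = 7200 s, V = ΣQ_DR · Δt = 138.2 × 7200 = 9.95 × 10^5 ft³.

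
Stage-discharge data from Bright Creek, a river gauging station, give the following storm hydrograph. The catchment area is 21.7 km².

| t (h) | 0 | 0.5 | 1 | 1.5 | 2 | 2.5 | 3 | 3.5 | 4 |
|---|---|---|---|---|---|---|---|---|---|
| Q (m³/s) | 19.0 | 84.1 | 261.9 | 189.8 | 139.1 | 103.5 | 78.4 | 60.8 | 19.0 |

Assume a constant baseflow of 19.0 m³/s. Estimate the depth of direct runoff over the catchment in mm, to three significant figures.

Direct runoff: 0.0, 65.1, 242.9, 170.8, 120.1, 84.5, 59.4, 41.8, 0.0 m³/s; ΣQ_DR = 784.6 m³/s.
V = ΣQ_DR · Δt = 784.6 × 1800 s = 1.412 × 10^6 m³.
Over A = 21.7 km², depth = V / A = 65.1 mm.

d ≈ 65.1 mm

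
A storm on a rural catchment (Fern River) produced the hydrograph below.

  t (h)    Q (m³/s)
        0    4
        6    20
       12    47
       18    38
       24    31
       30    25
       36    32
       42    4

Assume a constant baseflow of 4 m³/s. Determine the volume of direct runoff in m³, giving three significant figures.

Direct-runoff ordinates (Q − Q_b): 0.0, 16.0, 43.0, 34.0, 27.0, 21.0, 28.0, 0.0 m³/s.
ΣQ_DR = 169.0 m³/s.
With Δt = 6 h = 21600 s, V = ΣQ_DR · Δt = 169.0 × 21600 = 3.65 × 10^6 m³.

V ≈ 3.65 × 10^6 m³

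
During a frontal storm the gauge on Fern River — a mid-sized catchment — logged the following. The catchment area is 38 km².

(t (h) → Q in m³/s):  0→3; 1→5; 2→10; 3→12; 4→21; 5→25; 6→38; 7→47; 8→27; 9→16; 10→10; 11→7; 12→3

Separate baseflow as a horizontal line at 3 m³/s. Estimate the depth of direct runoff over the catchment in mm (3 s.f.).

Direct runoff: 0.0, 2.0, 7.0, 9.0, 18.0, 22.0, 35.0, 44.0, 24.0, 13.0, 7.0, 4.0, 0.0 m³/s; ΣQ_DR = 185.0 m³/s.
V = ΣQ_DR · Δt = 185.0 × 3600 s = 6.660 × 10^5 m³.
Over A = 38 km², depth = V / A = 17.5 mm.

d ≈ 17.5 mm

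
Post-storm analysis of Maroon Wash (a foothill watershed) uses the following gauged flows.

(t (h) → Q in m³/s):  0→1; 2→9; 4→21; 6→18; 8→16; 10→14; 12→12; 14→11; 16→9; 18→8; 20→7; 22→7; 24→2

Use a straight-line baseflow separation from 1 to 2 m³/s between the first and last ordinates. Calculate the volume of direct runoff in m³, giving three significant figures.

Direct-runoff ordinates (Q − Q_b): 0.00, 7.92, 19.83, 16.75, 14.67, 12.58, 10.50, 9.42, 7.33, 6.25, 5.17, 5.08, 0.00 m³/s.
ΣQ_DR = 115.5 m³/s.
With Δt = 2 h = 7200 s, V = ΣQ_DR · Δt = 115.5 × 7200 = 8.32 × 10^5 m³.

V ≈ 8.32 × 10^5 m³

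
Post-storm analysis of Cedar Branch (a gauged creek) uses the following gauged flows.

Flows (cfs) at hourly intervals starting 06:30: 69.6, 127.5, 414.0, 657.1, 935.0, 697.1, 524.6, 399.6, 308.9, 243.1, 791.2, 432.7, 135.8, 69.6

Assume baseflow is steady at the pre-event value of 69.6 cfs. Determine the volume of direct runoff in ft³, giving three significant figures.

Direct-runoff ordinates (Q − Q_b): 0.0, 57.9, 344.4, 587.5, 865.4, 627.5, 455.0, 330.0, 239.3, 173.5, 721.6, 363.1, 66.2, 0.0 cfs.
ΣQ_DR = 4831 cfs.
With Δt = 1 h = 3600 s, V = ΣQ_DR · Δt = 4831 × 3600 = 1.74 × 10^7 ft³.

V ≈ 1.74 × 10^7 ft³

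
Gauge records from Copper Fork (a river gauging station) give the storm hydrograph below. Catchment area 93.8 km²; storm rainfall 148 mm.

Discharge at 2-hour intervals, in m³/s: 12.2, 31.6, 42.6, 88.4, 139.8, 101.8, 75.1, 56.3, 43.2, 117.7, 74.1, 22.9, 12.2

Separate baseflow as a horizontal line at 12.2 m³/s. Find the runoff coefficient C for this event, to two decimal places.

C ≈ 0.34

ΣQ_DR = 659.3 m³/s; V = ΣQ_DR·Δt = 4.747 × 10^6 m³.
Runoff depth d = V / A = 50.61 mm.
C = d / P = 50.61 / 148 = 0.34.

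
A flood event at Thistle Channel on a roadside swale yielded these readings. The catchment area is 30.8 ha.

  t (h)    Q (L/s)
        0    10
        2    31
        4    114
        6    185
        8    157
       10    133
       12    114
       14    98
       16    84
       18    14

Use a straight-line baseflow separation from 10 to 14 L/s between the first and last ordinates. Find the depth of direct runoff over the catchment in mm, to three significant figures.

Direct runoff: 0.00, 20.56, 103.11, 173.67, 145.22, 120.78, 101.33, 84.89, 70.44, 0.00 L/s; ΣQ_DR = 820.0 L/s.
V = ΣQ_DR · Δt = 820.0 × 7200 s = 5.904 × 10^6 L.
Over A = 30.8 ha, depth = V / A = 19.2 mm.

d ≈ 19.2 mm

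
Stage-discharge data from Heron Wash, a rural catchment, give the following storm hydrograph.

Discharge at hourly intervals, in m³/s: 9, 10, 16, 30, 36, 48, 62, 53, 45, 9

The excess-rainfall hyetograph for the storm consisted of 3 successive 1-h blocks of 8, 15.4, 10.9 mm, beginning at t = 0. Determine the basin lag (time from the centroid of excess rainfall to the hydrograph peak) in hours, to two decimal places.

t_L ≈ 4.42 h

Centroid of excess rainfall: t_c = Σ P_i·t̄_i / ΣP_i = 1.5845 h (block centres at 0.5, 1.5, 2.5 h).
Hydrograph peak occurs at t = 6 h, so basin lag t_L = 6 − 1.5845 = 4.42 h.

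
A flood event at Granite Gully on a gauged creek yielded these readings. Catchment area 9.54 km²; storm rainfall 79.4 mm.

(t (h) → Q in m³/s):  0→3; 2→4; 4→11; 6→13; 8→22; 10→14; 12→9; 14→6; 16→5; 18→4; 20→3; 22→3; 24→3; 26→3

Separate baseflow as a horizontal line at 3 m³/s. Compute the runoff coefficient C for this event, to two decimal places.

C ≈ 0.58

ΣQ_DR = 61.00 m³/s; V = ΣQ_DR·Δt = 4.392 × 10^5 m³.
Runoff depth d = V / A = 46.04 mm.
C = d / P = 46.04 / 79.4 = 0.58.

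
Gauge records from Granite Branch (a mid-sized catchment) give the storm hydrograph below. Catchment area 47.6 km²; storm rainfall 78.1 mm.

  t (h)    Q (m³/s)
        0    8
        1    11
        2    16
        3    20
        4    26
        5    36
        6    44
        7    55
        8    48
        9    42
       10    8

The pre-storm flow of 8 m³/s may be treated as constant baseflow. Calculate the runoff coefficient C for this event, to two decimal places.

C ≈ 0.22

ΣQ_DR = 226.0 m³/s; V = ΣQ_DR·Δt = 8.136 × 10^5 m³.
Runoff depth d = V / A = 17.09 mm.
C = d / P = 17.09 / 78.1 = 0.22.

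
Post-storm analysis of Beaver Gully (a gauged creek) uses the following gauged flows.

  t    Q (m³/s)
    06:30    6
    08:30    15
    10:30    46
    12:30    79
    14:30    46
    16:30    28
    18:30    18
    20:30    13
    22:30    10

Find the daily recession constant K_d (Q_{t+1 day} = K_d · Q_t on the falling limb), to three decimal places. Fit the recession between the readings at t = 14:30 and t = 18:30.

K_d ≈ 0.004

Between t = 14:30 and t = 18:30 the flow falls from 46 to 18 m³/s over 2×2 h = 4 h.
Per-interval ratio K = (18/46)^(1/2) = 0.6255; K_d = K^(24/2) = 0.004.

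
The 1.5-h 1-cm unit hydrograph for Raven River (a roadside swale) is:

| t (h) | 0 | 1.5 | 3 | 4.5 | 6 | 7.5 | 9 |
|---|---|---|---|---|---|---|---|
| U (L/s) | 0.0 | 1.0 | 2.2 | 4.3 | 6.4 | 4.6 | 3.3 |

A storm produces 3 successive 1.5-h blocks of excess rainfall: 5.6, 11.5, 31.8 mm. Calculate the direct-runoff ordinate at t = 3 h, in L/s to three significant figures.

By discrete convolution, Q_j = Σ (P_i / 10 mm) · U_{j−i}.
At t = 3 h (j=2): Q = (5.6/10)·2.2 + (11.5/10)·1.0 + (31.8/10)·0.0 = 2.38 L/s.

Q ≈ 2.38 L/s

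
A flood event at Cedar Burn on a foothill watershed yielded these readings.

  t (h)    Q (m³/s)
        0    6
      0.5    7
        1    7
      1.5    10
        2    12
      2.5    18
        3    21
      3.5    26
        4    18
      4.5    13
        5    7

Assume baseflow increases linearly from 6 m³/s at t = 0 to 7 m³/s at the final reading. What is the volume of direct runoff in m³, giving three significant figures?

V ≈ 1.32 × 10^5 m³

Direct-runoff ordinates (Q − Q_b): 0.00, 0.90, 0.80, 3.70, 5.60, 11.50, 14.40, 19.30, 11.20, 6.10, 0.00 m³/s.
ΣQ_DR = 73.50 m³/s.
With Δt = 0.5 h = 1800 s, V = ΣQ_DR · Δt = 73.50 × 1800 = 1.32 × 10^5 m³.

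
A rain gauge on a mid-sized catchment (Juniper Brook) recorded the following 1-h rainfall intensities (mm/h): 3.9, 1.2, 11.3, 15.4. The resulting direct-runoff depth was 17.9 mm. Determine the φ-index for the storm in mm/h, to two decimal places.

Only the 2 blocks with intensity above φ contribute runoff: 11.3, 15.4 mm/h.
Σ(I−φ)·Δt = d  ⇒  (11.3+15.4 − 2φ)·1 = 17.9
φ = (26.70 − 17.9/1) / 2 = 4.40 mm/h.

φ ≈ 4.40 mm/h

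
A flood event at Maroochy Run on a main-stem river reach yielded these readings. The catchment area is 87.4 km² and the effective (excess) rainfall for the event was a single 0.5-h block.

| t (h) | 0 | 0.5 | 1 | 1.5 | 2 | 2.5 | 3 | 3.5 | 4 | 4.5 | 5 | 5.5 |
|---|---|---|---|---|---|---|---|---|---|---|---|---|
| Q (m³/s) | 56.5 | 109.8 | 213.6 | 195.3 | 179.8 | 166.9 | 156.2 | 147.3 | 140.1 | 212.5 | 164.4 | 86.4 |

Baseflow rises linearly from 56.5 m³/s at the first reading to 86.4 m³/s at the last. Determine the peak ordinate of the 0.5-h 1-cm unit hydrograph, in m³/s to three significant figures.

U_p ≈ 75.8 m³/s

Direct runoff: 0.00, 50.58, 151.66, 130.65, 112.43, 96.81, 83.39, 71.77, 61.85, 131.54, 80.72, 0.00 m³/s; ΣQ_DR = 971.4 m³/s, peak = 151.66 m³/s.
Runoff depth d = ΣQ_DR·Δt / A = 971.4 × 1800 / (87.4 km²) = 20.01 mm.
The 1-cm UH is the DRH scaled by (10 mm)/d, so U_p = 151.66 × 10/20.01 = 75.8 m³/s.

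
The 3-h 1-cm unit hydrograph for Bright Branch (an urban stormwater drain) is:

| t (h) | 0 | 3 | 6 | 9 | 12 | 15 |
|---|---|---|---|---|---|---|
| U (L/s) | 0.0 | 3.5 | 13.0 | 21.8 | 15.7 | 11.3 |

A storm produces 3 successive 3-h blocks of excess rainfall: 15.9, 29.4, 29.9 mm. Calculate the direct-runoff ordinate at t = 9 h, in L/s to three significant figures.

Q ≈ 83.3 L/s

By discrete convolution, Q_j = Σ (P_i / 10 mm) · U_{j−i}.
At t = 9 h (j=3): Q = (15.9/10)·21.8 + (29.4/10)·13.0 + (29.9/10)·3.5 = 83.3 L/s.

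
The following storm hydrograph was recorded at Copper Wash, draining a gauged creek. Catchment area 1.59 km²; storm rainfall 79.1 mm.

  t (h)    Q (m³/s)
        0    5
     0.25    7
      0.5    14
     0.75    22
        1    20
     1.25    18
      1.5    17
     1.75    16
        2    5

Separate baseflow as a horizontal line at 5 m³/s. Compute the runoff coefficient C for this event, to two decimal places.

C ≈ 0.57

ΣQ_DR = 79.00 m³/s; V = ΣQ_DR·Δt = 71100 m³.
Runoff depth d = V / A = 44.72 mm.
C = d / P = 44.72 / 79.1 = 0.57.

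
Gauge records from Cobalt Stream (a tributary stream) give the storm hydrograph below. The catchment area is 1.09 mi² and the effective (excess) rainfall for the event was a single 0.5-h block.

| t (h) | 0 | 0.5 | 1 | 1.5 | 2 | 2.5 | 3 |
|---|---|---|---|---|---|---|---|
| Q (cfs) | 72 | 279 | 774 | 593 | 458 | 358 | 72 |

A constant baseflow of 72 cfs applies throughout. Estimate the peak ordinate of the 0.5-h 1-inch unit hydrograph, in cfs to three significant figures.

U_p ≈ 470 cfs

Direct runoff: 0.0, 207.0, 702.0, 521.0, 386.0, 286.0, 0.0 cfs; ΣQ_DR = 2102 cfs, peak = 702.0 cfs.
Runoff depth d = ΣQ_DR·Δt / A = 2102 × 1800 / (1.09 mi²) = 1.494 in.
The 1-inch UH is the DRH scaled by (1 in)/d, so U_p = 702.0 × 1/1.494 = 470 cfs.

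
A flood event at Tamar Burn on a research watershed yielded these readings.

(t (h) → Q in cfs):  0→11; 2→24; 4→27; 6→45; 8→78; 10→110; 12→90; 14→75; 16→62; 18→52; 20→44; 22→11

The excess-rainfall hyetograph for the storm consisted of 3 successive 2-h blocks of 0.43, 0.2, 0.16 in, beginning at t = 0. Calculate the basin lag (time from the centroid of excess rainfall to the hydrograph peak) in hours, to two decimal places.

t_L ≈ 7.68 h

Centroid of excess rainfall: t_c = Σ P_i·t̄_i / ΣP_i = 2.3165 h (block centres at 1, 3, 5 h).
Hydrograph peak occurs at t = 10 h, so basin lag t_L = 10 − 2.3165 = 7.68 h.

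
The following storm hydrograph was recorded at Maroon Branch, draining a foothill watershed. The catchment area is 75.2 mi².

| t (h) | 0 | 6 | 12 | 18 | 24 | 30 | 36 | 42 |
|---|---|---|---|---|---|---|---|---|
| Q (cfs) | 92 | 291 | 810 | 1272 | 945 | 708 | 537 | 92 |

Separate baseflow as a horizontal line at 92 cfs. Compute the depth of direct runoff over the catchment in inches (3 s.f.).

d ≈ 0.496 in

Direct runoff: 0.0, 199.0, 718.0, 1180.0, 853.0, 616.0, 445.0, 0.0 cfs; ΣQ_DR = 4011 cfs.
V = ΣQ_DR · Δt = 4011 × 21600 s = 8.664 × 10^7 ft³.
Over A = 75.2 mi², depth = V / A = 0.496 in.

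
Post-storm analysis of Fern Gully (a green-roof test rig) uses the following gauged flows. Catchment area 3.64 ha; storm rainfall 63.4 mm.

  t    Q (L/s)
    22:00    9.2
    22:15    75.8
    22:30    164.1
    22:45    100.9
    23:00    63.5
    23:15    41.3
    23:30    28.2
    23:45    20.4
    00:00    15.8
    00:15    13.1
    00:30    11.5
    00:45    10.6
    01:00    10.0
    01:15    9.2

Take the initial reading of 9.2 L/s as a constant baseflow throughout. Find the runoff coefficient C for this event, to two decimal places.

C ≈ 0.17

ΣQ_DR = 444.8 L/s; V = ΣQ_DR·Δt = 4.003 × 10^5 L.
Runoff depth d = V / A = 11.00 mm.
C = d / P = 11.00 / 63.4 = 0.17.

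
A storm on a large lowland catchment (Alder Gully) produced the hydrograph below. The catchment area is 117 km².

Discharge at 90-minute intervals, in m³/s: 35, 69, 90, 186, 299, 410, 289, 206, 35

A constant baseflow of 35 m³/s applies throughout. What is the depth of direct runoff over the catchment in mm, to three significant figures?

d ≈ 60.2 mm

Direct runoff: 0.0, 34.0, 55.0, 151.0, 264.0, 375.0, 254.0, 171.0, 0.0 m³/s; ΣQ_DR = 1304 m³/s.
V = ΣQ_DR · Δt = 1304 × 5400 s = 7.042 × 10^6 m³.
Over A = 117 km², depth = V / A = 60.2 mm.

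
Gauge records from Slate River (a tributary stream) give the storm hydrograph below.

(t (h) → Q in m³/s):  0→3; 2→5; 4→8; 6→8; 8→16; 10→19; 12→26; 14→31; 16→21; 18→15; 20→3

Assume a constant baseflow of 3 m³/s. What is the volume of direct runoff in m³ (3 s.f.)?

V ≈ 8.78 × 10^5 m³

Direct-runoff ordinates (Q − Q_b): 0.0, 2.0, 5.0, 5.0, 13.0, 16.0, 23.0, 28.0, 18.0, 12.0, 0.0 m³/s.
ΣQ_DR = 122.0 m³/s.
With Δt = 2 h = 7200 s, V = ΣQ_DR · Δt = 122.0 × 7200 = 8.78 × 10^5 m³.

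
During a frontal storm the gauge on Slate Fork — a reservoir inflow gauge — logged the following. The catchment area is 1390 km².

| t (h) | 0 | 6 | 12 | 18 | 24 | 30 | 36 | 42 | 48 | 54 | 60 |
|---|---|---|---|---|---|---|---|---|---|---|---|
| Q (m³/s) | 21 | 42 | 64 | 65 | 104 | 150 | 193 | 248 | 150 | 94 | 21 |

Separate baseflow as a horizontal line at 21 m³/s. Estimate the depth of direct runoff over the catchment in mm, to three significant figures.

Direct runoff: 0.0, 21.0, 43.0, 44.0, 83.0, 129.0, 172.0, 227.0, 129.0, 73.0, 0.0 m³/s; ΣQ_DR = 921.0 m³/s.
V = ΣQ_DR · Δt = 921.0 × 21600 s = 1.989 × 10^7 m³.
Over A = 1390 km², depth = V / A = 14.3 mm.

d ≈ 14.3 mm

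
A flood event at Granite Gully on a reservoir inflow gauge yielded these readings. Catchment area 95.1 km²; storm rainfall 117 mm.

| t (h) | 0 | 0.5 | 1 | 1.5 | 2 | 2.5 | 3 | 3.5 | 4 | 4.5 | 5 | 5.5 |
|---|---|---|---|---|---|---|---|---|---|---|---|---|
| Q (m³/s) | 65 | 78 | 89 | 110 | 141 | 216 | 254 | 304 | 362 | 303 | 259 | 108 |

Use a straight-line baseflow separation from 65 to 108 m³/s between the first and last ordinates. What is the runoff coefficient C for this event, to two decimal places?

ΣQ_DR = 1251 m³/s; V = ΣQ_DR·Δt = 2.252 × 10^6 m³.
Runoff depth d = V / A = 23.68 mm.
C = d / P = 23.68 / 117 = 0.20.

C ≈ 0.20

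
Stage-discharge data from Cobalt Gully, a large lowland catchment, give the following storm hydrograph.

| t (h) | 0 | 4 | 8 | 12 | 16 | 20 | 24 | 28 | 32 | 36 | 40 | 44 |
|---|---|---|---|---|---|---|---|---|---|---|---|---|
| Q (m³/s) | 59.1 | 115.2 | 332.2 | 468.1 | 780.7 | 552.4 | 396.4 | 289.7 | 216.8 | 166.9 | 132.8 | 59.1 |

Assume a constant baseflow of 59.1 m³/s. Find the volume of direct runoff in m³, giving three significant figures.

Direct-runoff ordinates (Q − Q_b): 0.0, 56.1, 273.1, 409.0, 721.6, 493.3, 337.3, 230.6, 157.7, 107.8, 73.7, 0.0 m³/s.
ΣQ_DR = 2860 m³/s.
With Δt = 4 h = 14400 s, V = ΣQ_DR · Δt = 2860 × 14400 = 4.12 × 10^7 m³.

V ≈ 4.12 × 10^7 m³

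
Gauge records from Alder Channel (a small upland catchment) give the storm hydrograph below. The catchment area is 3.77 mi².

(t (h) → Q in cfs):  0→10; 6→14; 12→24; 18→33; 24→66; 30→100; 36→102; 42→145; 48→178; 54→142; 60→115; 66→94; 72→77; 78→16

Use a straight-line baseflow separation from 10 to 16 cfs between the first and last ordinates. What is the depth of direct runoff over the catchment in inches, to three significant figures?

Direct runoff: 0.00, 3.54, 13.08, 21.62, 54.15, 87.69, 89.23, 131.77, 164.31, 127.85, 100.38, 78.92, 61.46, 0.00 cfs; ΣQ_DR = 934.0 cfs.
V = ΣQ_DR · Δt = 934.0 × 21600 s = 2.017 × 10^7 ft³.
Over A = 3.77 mi², depth = V / A = 2.30 in.

d ≈ 2.30 in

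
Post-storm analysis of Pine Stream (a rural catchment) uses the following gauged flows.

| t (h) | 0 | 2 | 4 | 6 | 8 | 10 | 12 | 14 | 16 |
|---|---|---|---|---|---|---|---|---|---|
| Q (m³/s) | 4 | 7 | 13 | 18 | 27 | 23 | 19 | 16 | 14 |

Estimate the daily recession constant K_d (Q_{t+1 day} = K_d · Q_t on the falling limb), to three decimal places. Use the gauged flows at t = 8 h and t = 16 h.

K_d ≈ 0.139

Between t = 8 h and t = 16 h the flow falls from 27 to 14 m³/s over 4×2 h = 8 h.
Per-interval ratio K = (14/27)^(1/4) = 0.8486; K_d = K^(24/2) = 0.139.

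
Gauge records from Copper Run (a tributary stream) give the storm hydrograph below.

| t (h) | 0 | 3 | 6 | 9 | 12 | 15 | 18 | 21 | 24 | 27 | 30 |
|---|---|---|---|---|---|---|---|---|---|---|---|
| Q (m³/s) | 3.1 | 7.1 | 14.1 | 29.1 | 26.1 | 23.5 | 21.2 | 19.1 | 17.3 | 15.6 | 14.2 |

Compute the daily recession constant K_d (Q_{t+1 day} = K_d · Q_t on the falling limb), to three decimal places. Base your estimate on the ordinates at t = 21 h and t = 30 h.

Between t = 21 h and t = 30 h the flow falls from 19.1 to 14.2 m³/s over 3×3 h = 9 h.
Per-interval ratio K = (14.2/19.1)^(1/3) = 0.9059; K_d = K^(24/3) = 0.454.

K_d ≈ 0.454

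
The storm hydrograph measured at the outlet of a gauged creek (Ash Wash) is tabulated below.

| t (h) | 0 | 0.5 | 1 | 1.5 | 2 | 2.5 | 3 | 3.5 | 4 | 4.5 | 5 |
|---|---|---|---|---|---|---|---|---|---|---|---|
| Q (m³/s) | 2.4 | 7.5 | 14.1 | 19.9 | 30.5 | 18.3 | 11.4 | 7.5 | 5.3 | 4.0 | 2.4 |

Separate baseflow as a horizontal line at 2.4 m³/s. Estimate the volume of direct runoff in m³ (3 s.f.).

Direct-runoff ordinates (Q − Q_b): 0.0, 5.1, 11.7, 17.5, 28.1, 15.9, 9.0, 5.1, 2.9, 1.6, 0.0 m³/s.
ΣQ_DR = 96.90 m³/s.
With Δt = 0.5 h = 1800 s, V = ΣQ_DR · Δt = 96.90 × 1800 = 1.74 × 10^5 m³.

V ≈ 1.74 × 10^5 m³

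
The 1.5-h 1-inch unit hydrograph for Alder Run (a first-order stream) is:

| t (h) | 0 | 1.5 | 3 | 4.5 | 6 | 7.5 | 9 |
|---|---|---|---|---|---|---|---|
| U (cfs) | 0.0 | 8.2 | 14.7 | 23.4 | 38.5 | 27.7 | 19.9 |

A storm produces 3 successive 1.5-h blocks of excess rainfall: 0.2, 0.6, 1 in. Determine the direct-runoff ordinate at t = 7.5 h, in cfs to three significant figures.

Q ≈ 52.0 cfs

By discrete convolution, Q_j = Σ (P_i / 1 in) · U_{j−i}.
At t = 7.5 h (j=5): Q = (0.2/1)·27.7 + (0.6/1)·38.5 + (1/1)·23.4 = 52.0 cfs.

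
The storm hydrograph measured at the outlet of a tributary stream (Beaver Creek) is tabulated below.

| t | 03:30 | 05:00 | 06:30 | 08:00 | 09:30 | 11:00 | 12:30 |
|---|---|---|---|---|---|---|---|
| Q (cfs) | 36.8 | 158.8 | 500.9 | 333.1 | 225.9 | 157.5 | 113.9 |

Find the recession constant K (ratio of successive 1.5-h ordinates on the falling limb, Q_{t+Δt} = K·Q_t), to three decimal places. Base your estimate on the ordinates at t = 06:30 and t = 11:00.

K ≈ 0.680

Using the recession-limb readings at t = 06:30 and t = 11:00: Q falls from 500.9 to 157.5 cfs over 3 intervals.
K = (Q₂/Q₁)^(1/3) = (157.5/500.9)^(1/3) = 0.680.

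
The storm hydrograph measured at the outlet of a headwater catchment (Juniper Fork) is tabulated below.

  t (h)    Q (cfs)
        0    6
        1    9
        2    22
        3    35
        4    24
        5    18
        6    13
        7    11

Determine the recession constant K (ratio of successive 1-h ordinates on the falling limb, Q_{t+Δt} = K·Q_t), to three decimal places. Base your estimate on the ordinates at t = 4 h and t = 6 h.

K ≈ 0.736

Using the recession-limb readings at t = 4 h and t = 6 h: Q falls from 24 to 13 cfs over 2 intervals.
K = (Q₂/Q₁)^(1/2) = (13/24)^(1/2) = 0.736.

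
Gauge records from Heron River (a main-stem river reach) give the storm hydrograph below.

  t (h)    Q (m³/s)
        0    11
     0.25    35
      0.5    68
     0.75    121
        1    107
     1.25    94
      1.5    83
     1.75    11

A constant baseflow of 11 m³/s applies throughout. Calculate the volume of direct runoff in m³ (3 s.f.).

V ≈ 3.98 × 10^5 m³

Direct-runoff ordinates (Q − Q_b): 0.0, 24.0, 57.0, 110.0, 96.0, 83.0, 72.0, 0.0 m³/s.
ΣQ_DR = 442.0 m³/s.
With Δt = 0.25 h = 900 s, V = ΣQ_DR · Δt = 442.0 × 900 = 3.98 × 10^5 m³.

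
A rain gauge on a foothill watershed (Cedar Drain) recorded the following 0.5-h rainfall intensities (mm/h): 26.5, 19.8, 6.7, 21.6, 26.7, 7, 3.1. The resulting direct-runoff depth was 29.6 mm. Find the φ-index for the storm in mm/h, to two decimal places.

Only the 4 blocks with intensity above φ contribute runoff: 26.5, 19.8, 21.6, 26.7 mm/h.
Σ(I−φ)·Δt = d  ⇒  (26.5+19.8+21.6+26.7 − 4φ)·0.5 = 29.6
φ = (94.60 − 29.6/0.5) / 4 = 8.85 mm/h.

φ ≈ 8.85 mm/h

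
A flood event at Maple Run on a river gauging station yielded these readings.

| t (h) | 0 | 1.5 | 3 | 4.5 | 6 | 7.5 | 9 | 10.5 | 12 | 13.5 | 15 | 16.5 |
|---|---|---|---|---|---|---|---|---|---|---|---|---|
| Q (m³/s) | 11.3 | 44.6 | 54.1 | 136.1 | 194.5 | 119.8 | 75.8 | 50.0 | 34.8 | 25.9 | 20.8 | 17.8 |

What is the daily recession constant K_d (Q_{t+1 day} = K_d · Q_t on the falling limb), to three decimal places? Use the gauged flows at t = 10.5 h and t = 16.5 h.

Between t = 10.5 h and t = 16.5 h the flow falls from 50.0 to 17.8 m³/s over 4×1.5 h = 6 h.
Per-interval ratio K = (17.8/50.0)^(1/4) = 0.7724; K_d = K^(24/1.5) = 0.016.

K_d ≈ 0.016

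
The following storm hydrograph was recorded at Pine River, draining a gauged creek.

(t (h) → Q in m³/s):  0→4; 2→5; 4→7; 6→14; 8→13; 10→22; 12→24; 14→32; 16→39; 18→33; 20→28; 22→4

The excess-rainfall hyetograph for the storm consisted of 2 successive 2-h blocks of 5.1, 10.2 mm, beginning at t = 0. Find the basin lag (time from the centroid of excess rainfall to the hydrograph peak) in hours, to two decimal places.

Centroid of excess rainfall: t_c = Σ P_i·t̄_i / ΣP_i = 2.3333 h (block centres at 1, 3 h).
Hydrograph peak occurs at t = 16 h, so basin lag t_L = 16 − 2.3333 = 13.67 h.

t_L ≈ 13.67 h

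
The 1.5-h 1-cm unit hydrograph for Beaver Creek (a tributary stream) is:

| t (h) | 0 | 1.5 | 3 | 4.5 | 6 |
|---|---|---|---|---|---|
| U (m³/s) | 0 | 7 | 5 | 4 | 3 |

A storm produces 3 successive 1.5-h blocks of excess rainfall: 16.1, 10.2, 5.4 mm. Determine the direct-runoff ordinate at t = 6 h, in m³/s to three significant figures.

By discrete convolution, Q_j = Σ (P_i / 10 mm) · U_{j−i}.
At t = 6 h (j=4): Q = (16.1/10)·3 + (10.2/10)·4 + (5.4/10)·5 = 11.6 m³/s.

Q ≈ 11.6 m³/s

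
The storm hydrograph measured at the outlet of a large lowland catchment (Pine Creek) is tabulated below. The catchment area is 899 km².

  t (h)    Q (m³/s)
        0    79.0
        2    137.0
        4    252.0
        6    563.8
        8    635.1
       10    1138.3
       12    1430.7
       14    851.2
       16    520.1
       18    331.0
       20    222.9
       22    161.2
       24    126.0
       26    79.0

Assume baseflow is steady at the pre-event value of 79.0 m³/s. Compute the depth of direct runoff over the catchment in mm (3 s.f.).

Direct runoff: 0.0, 58.0, 173.0, 484.8, 556.1, 1059.3, 1351.7, 772.2, 441.1, 252.0, 143.9, 82.2, 47.0, 0.0 m³/s; ΣQ_DR = 5421 m³/s.
V = ΣQ_DR · Δt = 5421 × 7200 s = 3.903 × 10^7 m³.
Over A = 899 km², depth = V / A = 43.4 mm.

d ≈ 43.4 mm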